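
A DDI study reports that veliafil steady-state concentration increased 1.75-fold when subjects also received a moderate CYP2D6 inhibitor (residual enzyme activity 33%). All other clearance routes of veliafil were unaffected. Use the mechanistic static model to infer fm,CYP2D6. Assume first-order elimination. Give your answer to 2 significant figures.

0.64

Call the CYP2D6 fraction fm. After the interaction, CL_new/CL_old = fm × 0.33 + (1 − fm).
Steady-state concentration ratio = 1 / (new CL fraction), so new CL fraction = 1 / 1.75 = 0.5714.
fm × 0.33 + 1 − fm = 0.5714  ⇒  fm × (0.33 − 1) = −0.4286  ⇒  fm = 0.64.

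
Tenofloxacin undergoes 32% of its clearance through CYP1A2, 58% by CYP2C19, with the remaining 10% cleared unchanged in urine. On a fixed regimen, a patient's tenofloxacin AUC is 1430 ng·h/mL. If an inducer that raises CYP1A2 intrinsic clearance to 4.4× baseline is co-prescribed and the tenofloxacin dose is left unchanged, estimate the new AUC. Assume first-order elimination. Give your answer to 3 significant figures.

The CYP1A2 pathway (32% of clearance) is boosted to 4.4× activity: 0.32 × 4.4 = 1.408.
CYP2C19 (58%) and the residual 10% are unaffected.
Relative clearance = 1.408 + 0.58 + 0.1 = 2.088.
New AUC = baseline ÷ relative clearance = 1430 / 2.088 = 685 ng·h/mL.

685 ng·h/mL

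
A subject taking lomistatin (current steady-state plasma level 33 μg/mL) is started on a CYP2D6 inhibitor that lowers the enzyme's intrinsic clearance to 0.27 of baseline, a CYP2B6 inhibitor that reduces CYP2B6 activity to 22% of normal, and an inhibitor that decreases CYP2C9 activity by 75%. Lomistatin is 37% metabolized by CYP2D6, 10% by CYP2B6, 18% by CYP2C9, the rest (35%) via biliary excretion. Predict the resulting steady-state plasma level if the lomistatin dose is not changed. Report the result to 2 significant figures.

CYP2D6: 0.37 × 0.27 = 0.0999
CYP2B6: 0.1 × 0.22 = 0.022
CYP2C9: 0.18 × 0.25 = 0.045
Other: 0.35 (unchanged)
CL_new/CL_old = 0.0999 + 0.022 + 0.045 + 0.35 = 0.5169.
Dividing the baseline by the relative clearance: 33 / 0.5169 = 64 μg/mL.

64 μg/mL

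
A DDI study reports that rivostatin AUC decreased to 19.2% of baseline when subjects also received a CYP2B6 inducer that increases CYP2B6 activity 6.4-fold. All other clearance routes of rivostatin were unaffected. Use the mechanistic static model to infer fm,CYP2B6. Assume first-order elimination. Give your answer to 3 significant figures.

CL'/CL = 1 / 0.192 = 5.208
6.4·fm + (1 − fm) = 5.208
fm = (5.208 − 1) / (6.4 − 1) = 0.779

0.779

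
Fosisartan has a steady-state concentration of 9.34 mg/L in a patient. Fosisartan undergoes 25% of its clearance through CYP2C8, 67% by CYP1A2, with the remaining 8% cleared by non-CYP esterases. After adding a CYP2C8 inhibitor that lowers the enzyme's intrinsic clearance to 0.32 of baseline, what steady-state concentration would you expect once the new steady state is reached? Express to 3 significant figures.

11.3 mg/L

CYP2C8: 0.25 × 0.32 = 0.08
CYP1A2: 0.67 (unchanged)
Other: 0.08 (unchanged)
Relative clearance = 0.08 + 0.67 + 0.08 = 0.83.
Steady-state concentration ∝ 1/CL, so new value = 9.34 / 0.83 = 11.3 mg/L.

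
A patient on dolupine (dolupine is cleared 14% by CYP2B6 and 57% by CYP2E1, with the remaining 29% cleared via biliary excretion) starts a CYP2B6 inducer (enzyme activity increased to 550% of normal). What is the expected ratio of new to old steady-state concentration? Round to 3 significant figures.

0.613

The CYP2B6 pathway (14% of clearance) increases to 5.5× activity: 0.14 × 5.5 = 0.77.
CYP2E1 (57%) and the residual 29% are unaffected.
New clearance relative to baseline: 0.77 + 0.57 + 0.29 = 1.63.
Steady-state concentration ratio = CL_old/CL_new = 1 / 1.63 = 0.613.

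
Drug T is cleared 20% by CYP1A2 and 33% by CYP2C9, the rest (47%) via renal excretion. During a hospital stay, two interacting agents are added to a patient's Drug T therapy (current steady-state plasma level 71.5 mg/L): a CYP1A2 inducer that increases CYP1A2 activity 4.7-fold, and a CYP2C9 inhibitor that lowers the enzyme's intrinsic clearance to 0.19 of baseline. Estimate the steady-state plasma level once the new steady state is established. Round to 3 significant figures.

The CYP1A2 pathway (20% of clearance) increases to 4.7× activity: 0.2 × 4.7 = 0.94.
The CYP2C9 pathway (33% of clearance) is reduced to 0.19× activity: 0.33 × 0.19 = 0.0627.
Non-CYP routes (47%) are unchanged.
New clearance relative to baseline: 0.94 + 0.0627 + 0.47 = 1.4727.
Dividing the baseline by the relative clearance: 71.5 / 1.4727 = 48.6 mg/L.

48.6 mg/L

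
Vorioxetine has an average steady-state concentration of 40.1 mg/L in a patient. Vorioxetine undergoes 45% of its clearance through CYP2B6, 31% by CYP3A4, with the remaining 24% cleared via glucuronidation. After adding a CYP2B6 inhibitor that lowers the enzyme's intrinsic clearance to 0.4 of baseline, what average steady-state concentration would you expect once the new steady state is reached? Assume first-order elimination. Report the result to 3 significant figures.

54.9 mg/L

CYP2B6: 0.45 × 0.4 = 0.18
CYP3A4: 0.31 (unchanged)
Other: 0.24 (unchanged)
New clearance relative to baseline: 0.18 + 0.31 + 0.24 = 0.73.
With dosing unchanged, average steady-state concentration scales as 1/CL: 40.1 / 0.73 = 54.9 mg/L.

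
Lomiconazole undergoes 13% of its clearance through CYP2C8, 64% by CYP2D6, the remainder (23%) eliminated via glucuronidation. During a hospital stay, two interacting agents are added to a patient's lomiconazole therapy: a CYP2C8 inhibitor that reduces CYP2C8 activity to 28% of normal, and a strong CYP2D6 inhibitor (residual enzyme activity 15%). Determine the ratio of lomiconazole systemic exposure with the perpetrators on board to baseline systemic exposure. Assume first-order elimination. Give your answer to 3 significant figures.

The CYP2C8 pathway (13% of clearance) falls to 0.28× activity: 0.13 × 0.28 = 0.0364.
The CYP2D6 pathway (64% of clearance) is reduced to 0.15× activity: 0.64 × 0.15 = 0.096.
The remaining 23% of clearance is unaffected.
CL_new/CL_old = 0.0364 + 0.096 + 0.23 = 0.3624.
Net systemic exposure ratio = 1 / 0.3624 = 2.76.

2.76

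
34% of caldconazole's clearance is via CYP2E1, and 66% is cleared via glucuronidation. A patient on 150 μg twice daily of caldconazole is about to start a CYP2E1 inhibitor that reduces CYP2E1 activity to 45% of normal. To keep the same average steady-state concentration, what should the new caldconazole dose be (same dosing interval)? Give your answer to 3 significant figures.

CYP2E1: 0.34 × 0.45 = 0.153
Other: 0.66 (unchanged)
CL_new/CL_old = 0.153 + 0.66 = 0.813.
Css,avg = (dose rate)/CL, so holding Css fixed requires dose ∝ CL: 150 × 0.813 = 122 μg.

122 μg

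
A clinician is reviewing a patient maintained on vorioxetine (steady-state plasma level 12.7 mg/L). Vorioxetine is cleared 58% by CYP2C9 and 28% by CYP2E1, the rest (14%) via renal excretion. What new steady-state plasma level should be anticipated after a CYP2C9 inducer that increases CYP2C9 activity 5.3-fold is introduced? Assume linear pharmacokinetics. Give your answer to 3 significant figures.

The CYP2C9 pathway (58% of clearance) increases to 5.3× activity: 0.58 × 5.3 = 3.074.
CYP2E1 (28%) and the residual 14% are unaffected.
Relative clearance = 3.074 + 0.28 + 0.14 = 3.494.
New steady-state plasma level = baseline ÷ relative clearance = 12.7 / 3.494 = 3.63 mg/L.

3.63 mg/L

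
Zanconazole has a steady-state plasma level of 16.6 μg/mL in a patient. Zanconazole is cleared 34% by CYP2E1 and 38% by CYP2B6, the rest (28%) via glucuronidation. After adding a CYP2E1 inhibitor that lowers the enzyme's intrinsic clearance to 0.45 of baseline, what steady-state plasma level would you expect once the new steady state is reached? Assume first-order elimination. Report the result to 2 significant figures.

20 μg/mL

The CYP2E1 pathway (34% of clearance) falls to 0.45× activity: 0.34 × 0.45 = 0.153.
CYP2B6 (38%) and the residual 28% are unaffected.
Relative clearance = 0.153 + 0.38 + 0.28 = 0.813.
Steady-state plasma level ∝ 1/CL, so new value = 16.6 / 0.813 = 20 μg/mL.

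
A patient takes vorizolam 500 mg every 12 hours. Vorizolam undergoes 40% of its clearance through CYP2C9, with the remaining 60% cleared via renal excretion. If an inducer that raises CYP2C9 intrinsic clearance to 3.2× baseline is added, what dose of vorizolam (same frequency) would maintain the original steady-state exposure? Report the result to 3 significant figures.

The CYP2C9 pathway (40% of clearance) increases to 3.2× activity: 0.4 × 3.2 = 1.28.
The remaining 60% of clearance is unaffected.
Relative clearance = 1.28 + 0.6 = 1.88.
To maintain the same steady-state level, dose must scale with clearance: new dose = 500 × 1.88 = 940 mg.

940 mg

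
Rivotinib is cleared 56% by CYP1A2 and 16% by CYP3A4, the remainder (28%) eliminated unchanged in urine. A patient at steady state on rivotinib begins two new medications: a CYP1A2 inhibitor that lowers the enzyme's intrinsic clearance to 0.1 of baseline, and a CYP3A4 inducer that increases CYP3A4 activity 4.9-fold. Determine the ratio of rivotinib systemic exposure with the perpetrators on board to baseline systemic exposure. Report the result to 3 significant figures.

0.893

CYP1A2: 0.56 × 0.1 = 0.056
CYP3A4: 0.16 × 4.9 = 0.784
Other: 0.28 (unchanged)
New clearance relative to baseline: 0.056 + 0.784 + 0.28 = 1.12.
Because systemic exposure varies inversely with clearance, the combined effect is 1 / 1.12 = 0.893.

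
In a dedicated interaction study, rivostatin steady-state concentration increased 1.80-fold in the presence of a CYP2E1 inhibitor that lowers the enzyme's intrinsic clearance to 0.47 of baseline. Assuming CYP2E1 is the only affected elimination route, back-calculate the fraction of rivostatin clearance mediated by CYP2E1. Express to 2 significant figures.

CL'/CL = 1 / 1.80 = 0.5556
0.47·fm + (1 − fm) = 0.5556
fm = (0.5556 − 1) / (0.47 − 1) = 0.84

0.84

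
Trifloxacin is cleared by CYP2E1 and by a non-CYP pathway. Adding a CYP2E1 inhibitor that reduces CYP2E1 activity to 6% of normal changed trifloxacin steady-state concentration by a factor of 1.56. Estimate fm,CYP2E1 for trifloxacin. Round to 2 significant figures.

Let fm be the CYP2E1 fraction. New clearance relative to baseline = fm × 0.06 + (1 − fm).
Steady-state concentration ratio = 1 / (new CL fraction), so new CL fraction = 1 / 1.56 = 0.641.
fm × 0.06 + 1 − fm = 0.641  ⇒  fm × (0.06 − 1) = −0.359  ⇒  fm = 0.38.

0.38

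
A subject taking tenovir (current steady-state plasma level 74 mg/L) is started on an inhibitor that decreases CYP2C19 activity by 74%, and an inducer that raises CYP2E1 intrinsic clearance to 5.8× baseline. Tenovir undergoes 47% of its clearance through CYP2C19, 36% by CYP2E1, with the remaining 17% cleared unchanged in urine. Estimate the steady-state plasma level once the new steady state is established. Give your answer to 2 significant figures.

31 mg/L

The CYP2C19 pathway (47% of clearance) falls to 0.26× activity: 0.47 × 0.26 = 0.1222.
The CYP2E1 pathway (36% of clearance) increases to 5.8× activity: 0.36 × 5.8 = 2.088.
Non-CYP routes (17%) are unchanged.
Relative clearance = 0.1222 + 2.088 + 0.17 = 2.3802.
New steady-state plasma level = 74 / 2.3802 = 31 mg/L (concentration scales inversely with clearance).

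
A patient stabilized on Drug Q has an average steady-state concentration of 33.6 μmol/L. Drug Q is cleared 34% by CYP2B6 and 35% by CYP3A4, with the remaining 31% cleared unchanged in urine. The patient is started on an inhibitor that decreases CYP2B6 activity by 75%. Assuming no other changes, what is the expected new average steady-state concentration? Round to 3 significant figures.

45.1 μmol/L

The CYP2B6 pathway (34% of clearance) drops to 0.25× activity: 0.34 × 0.25 = 0.085.
CYP3A4 (35%) and the residual 31% are unaffected.
Relative clearance = 0.085 + 0.35 + 0.31 = 0.745.
Average steady-state concentration ∝ 1/CL, so new value = 33.6 / 0.745 = 45.1 μmol/L.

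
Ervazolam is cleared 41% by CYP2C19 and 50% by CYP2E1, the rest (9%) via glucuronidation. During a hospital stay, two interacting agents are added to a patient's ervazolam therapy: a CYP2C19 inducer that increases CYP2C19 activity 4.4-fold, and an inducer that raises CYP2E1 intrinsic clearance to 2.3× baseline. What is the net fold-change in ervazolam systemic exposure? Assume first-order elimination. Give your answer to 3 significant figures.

0.329

The CYP2C19 pathway (41% of clearance) is boosted to 4.4× activity: 0.41 × 4.4 = 1.804.
The CYP2E1 pathway (50% of clearance) increases to 2.3× activity: 0.5 × 2.3 = 1.15.
Non-CYP routes (9%) are unchanged.
CL_new/CL_old = 1.804 + 1.15 + 0.09 = 3.044.
Because systemic exposure varies inversely with clearance, the combined effect is 1 / 3.044 = 0.329.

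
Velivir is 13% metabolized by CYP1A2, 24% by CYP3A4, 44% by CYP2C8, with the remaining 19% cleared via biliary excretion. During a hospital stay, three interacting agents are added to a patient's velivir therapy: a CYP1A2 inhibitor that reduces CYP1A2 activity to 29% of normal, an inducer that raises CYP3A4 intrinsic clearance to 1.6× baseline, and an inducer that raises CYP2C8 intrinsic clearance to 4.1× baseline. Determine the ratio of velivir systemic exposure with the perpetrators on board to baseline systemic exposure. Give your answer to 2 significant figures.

0.41

The CYP1A2 pathway (13% of clearance) is reduced to 0.29× activity: 0.13 × 0.29 = 0.0377.
The CYP3A4 pathway (24% of clearance) increases to 1.6× activity: 0.24 × 1.6 = 0.384.
The CYP2C8 pathway (44% of clearance) rises to 4.1× activity: 0.44 × 4.1 = 1.804.
The remaining 19% of clearance is unaffected.
Relative clearance = 0.0377 + 0.384 + 1.804 + 0.19 = 2.4157.
Systemic exposure ∝ 1/CL: fold-change = 1 / 2.4157 = 0.41.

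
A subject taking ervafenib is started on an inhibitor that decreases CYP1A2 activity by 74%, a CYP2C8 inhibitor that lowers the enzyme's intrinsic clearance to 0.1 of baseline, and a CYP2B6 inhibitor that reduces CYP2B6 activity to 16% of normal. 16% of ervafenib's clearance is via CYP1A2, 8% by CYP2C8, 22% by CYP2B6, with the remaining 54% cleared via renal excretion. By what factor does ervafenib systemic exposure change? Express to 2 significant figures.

1.6

The CYP1A2 pathway (16% of clearance) drops to 0.26× activity: 0.16 × 0.26 = 0.0416.
The CYP2C8 pathway (8% of clearance) is reduced to 0.1× activity: 0.08 × 0.1 = 0.008.
The CYP2B6 pathway (22% of clearance) falls to 0.16× activity: 0.22 × 0.16 = 0.0352.
Non-CYP routes (54%) are unchanged.
New clearance relative to baseline: 0.0416 + 0.008 + 0.0352 + 0.54 = 0.6248.
Net systemic exposure ratio = 1 / 0.6248 = 1.6.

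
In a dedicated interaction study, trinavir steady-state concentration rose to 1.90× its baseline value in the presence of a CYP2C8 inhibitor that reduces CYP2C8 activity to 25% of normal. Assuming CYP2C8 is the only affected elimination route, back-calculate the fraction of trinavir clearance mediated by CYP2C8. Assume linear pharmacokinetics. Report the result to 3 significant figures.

Let x = fm,CYP2C8. Because steady-state concentration ∝ 1/CL, relative clearance fell to 1/1.90 = 0.5263.
Setting x·0.25 + (1 − x) = 0.5263 and solving: x = (0.5263 − 1)/(0.25 − 1) = 0.632.

0.632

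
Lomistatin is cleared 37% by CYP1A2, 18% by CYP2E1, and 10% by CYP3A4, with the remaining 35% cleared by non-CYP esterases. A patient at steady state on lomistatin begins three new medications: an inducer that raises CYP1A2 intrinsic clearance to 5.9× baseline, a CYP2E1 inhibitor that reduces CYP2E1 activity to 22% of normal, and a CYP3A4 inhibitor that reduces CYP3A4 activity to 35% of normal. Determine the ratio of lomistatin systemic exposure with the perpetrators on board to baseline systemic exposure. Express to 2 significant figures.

0.38

The CYP1A2 pathway (37% of clearance) is boosted to 5.9× activity: 0.37 × 5.9 = 2.183.
The CYP2E1 pathway (18% of clearance) is reduced to 0.22× activity: 0.18 × 0.22 = 0.0396.
The CYP3A4 pathway (10% of clearance) falls to 0.35× activity: 0.1 × 0.35 = 0.035.
Non-CYP routes (35%) are unchanged.
New clearance relative to baseline: 2.183 + 0.0396 + 0.035 + 0.35 = 2.6076.
Systemic exposure ∝ 1/CL: fold-change = 1 / 2.6076 = 0.38.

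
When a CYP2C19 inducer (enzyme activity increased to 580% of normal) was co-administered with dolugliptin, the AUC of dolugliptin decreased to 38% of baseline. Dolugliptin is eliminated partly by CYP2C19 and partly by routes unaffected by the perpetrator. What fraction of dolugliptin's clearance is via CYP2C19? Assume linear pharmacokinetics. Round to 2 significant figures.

0.34

CL'/CL = 1 / 0.380 = 2.632
5.8·fm + (1 − fm) = 2.632
fm = (2.632 − 1) / (5.8 − 1) = 0.34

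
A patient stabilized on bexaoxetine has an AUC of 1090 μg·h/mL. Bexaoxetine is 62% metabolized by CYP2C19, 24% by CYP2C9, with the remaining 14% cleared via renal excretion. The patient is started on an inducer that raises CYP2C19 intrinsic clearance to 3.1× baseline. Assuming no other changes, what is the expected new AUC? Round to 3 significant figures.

The CYP2C19 pathway (62% of clearance) increases to 3.1× activity: 0.62 × 3.1 = 1.922.
CYP2C9 (24%) and the residual 14% are unaffected.
CL_new/CL_old = 1.922 + 0.24 + 0.14 = 2.302.
AUC ∝ 1/CL, so new value = 1090 / 2.302 = 474 μg·h/mL.

474 μg·h/mL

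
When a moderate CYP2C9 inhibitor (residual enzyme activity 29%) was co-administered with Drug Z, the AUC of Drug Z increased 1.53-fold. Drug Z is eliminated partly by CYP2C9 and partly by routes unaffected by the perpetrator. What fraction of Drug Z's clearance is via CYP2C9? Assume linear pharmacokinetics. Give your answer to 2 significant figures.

Call the CYP2C9 fraction fm. After the interaction, CL_new/CL_old = fm × 0.29 + (1 − fm).
AUC ratio = 1 / (new CL fraction), so new CL fraction = 1 / 1.53 = 0.6536.
fm × 0.29 + 1 − fm = 0.6536  ⇒  fm × (0.29 − 1) = −0.3464  ⇒  fm = 0.49.

0.49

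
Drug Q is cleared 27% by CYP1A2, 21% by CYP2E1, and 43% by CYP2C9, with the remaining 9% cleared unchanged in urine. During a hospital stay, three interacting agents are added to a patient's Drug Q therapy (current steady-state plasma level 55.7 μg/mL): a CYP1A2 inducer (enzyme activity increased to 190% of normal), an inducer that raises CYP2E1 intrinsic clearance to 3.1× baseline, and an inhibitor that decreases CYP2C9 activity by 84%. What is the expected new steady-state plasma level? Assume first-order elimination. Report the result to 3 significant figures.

The CYP1A2 pathway (27% of clearance) increases to 1.9× activity: 0.27 × 1.9 = 0.513.
The CYP2E1 pathway (21% of clearance) increases to 3.1× activity: 0.21 × 3.1 = 0.651.
The CYP2C9 pathway (43% of clearance) drops to 0.16× activity: 0.43 × 0.16 = 0.0688.
Non-CYP routes (9%) are unchanged.
CL_new/CL_old = 0.513 + 0.651 + 0.0688 + 0.09 = 1.3228.
New steady-state plasma level = 55.7 / 1.3228 = 42.1 μg/mL (concentration scales inversely with clearance).

42.1 μg/mL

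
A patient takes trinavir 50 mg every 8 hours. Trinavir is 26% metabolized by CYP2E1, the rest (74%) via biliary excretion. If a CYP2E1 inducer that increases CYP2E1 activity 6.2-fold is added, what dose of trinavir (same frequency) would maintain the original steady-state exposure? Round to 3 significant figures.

The CYP2E1 pathway (26% of clearance) rises to 6.2× activity: 0.26 × 6.2 = 1.612.
The remaining 74% of clearance is unaffected.
New clearance relative to baseline: 1.612 + 0.74 = 2.352.
Exposure is unchanged when dose changes in proportion to clearance. New dose = 50 mg × 2.352 = 118 mg.

118 mg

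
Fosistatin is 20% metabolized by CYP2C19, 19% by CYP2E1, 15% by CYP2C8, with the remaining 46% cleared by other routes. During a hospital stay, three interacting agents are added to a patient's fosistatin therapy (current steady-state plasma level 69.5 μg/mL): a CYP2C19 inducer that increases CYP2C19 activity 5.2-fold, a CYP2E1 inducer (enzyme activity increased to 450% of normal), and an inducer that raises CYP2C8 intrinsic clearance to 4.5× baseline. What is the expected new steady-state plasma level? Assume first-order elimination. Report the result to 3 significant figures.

CYP2C19: 0.2 × 5.2 = 1.04
CYP2E1: 0.19 × 4.5 = 0.855
CYP2C8: 0.15 × 4.5 = 0.675
Other: 0.46 (unchanged)
Relative clearance = 1.04 + 0.855 + 0.675 + 0.46 = 3.03.
New steady-state plasma level = 69.5 / 3.03 = 22.9 μg/mL (concentration scales inversely with clearance).

22.9 μg/mL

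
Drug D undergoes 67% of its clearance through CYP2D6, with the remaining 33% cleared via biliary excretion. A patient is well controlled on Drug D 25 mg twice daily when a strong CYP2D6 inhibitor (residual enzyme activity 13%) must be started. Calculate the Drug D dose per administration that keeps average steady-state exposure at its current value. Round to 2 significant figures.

The CYP2D6 pathway (67% of clearance) drops to 0.13× activity: 0.67 × 0.13 = 0.0871.
The remaining 33% of clearance is unaffected.
CL_new/CL_old = 0.0871 + 0.33 = 0.4171.
Css,avg = (dose rate)/CL, so holding Css fixed requires dose ∝ CL: 25 × 0.4171 = 10 mg.

10 mg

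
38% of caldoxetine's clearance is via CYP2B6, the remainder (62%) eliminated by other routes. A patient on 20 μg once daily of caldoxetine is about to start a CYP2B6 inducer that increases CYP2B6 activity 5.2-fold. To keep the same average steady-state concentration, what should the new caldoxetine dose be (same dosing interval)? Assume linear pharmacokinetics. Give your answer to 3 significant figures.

The CYP2B6 pathway (38% of clearance) rises to 5.2× activity: 0.38 × 5.2 = 1.976.
Non-CYP routes (62%) are unchanged.
Relative clearance = 1.976 + 0.62 = 2.596.
To maintain the same steady-state level, dose must scale with clearance: new dose = 20 × 2.596 = 51.9 μg.

51.9 μg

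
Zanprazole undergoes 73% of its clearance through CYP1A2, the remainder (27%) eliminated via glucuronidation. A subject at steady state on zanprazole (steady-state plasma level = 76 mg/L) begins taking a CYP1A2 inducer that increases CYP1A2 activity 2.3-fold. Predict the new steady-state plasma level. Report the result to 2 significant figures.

The CYP1A2 pathway (73% of clearance) rises to 2.3× activity: 0.73 × 2.3 = 1.679.
The remaining 27% of clearance is unaffected.
Relative clearance = 1.679 + 0.27 = 1.949.
Steady-state plasma level ∝ 1/CL, so new value = 76 / 1.949 = 39 mg/L.

39 mg/L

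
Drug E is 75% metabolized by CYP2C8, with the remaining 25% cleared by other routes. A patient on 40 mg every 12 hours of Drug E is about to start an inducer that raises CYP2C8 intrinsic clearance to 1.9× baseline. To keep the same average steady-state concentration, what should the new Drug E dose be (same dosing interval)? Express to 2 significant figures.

The CYP2C8 pathway (75% of clearance) increases to 1.9× activity: 0.75 × 1.9 = 1.425.
The remaining 25% of clearance is unaffected.
Relative clearance = 1.425 + 0.25 = 1.675.
Exposure is unchanged when dose changes in proportion to clearance. New dose = 40 mg × 1.675 = 67 mg.

67 mg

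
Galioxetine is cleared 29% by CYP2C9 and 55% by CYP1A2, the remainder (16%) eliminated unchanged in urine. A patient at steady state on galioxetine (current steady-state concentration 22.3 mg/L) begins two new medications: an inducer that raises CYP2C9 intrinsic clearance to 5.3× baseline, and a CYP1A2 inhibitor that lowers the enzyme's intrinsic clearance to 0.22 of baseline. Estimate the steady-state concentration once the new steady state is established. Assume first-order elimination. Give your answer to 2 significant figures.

CYP2C9: 0.29 × 5.3 = 1.537
CYP1A2: 0.55 × 0.22 = 0.121
Other: 0.16 (unchanged)
CL_new/CL_old = 1.537 + 0.121 + 0.16 = 1.818.
Steady-state concentration ∝ 1/CL: new value = 22.3 / 1.818 = 12 mg/L.

12 mg/L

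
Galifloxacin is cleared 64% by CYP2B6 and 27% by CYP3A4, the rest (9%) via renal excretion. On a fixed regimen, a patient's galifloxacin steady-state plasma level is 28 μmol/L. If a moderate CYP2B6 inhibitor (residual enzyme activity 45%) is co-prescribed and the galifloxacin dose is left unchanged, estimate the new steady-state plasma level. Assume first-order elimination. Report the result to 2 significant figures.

43 μmol/L

The CYP2B6 pathway (64% of clearance) falls to 0.45× activity: 0.64 × 0.45 = 0.288.
CYP3A4 (27%) and the residual 9% are unaffected.
Relative clearance = 0.288 + 0.27 + 0.09 = 0.648.
Steady-state plasma level ∝ 1/CL, so new value = 28 / 0.648 = 43 μmol/L.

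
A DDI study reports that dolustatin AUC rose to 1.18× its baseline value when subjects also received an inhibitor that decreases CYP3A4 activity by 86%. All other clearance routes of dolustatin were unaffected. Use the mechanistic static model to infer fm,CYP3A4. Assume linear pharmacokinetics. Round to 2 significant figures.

0.18

Call the CYP3A4 fraction fm. After the interaction, CL_new/CL_old = fm × 0.14 + (1 − fm).
AUC ratio = 1 / (new CL fraction), so new CL fraction = 1 / 1.18 = 0.8475.
fm × 0.14 + 1 − fm = 0.8475  ⇒  fm × (0.14 − 1) = −0.1525  ⇒  fm = 0.18.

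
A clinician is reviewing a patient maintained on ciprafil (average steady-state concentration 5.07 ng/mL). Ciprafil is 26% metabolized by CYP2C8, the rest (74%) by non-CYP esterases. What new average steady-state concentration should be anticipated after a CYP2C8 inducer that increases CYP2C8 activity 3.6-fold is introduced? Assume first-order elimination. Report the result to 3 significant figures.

3.03 ng/mL

The CYP2C8 pathway (26% of clearance) is boosted to 3.6× activity: 0.26 × 3.6 = 0.936.
Non-CYP routes (74%) are unchanged.
Relative clearance = 0.936 + 0.74 = 1.676.
With dosing unchanged, average steady-state concentration scales as 1/CL: 5.07 / 1.676 = 3.03 ng/mL.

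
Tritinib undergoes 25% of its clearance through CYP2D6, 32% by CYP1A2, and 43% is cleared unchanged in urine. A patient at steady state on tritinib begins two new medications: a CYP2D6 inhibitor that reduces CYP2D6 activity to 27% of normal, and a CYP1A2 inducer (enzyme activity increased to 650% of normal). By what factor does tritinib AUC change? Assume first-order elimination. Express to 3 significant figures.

0.388

The CYP2D6 pathway (25% of clearance) is reduced to 0.27× activity: 0.25 × 0.27 = 0.0675.
The CYP1A2 pathway (32% of clearance) rises to 6.5× activity: 0.32 × 6.5 = 2.08.
Non-CYP routes (43%) are unchanged.
CL_new/CL_old = 0.0675 + 2.08 + 0.43 = 2.5775.
AUC ∝ 1/CL: fold-change = 1 / 2.5775 = 0.388.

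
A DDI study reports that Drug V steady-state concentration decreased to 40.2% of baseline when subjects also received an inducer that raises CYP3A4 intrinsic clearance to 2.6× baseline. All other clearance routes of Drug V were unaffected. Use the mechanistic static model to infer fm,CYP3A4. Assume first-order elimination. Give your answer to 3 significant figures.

0.930

CL'/CL = 1 / 0.402 = 2.488
2.6·fm + (1 − fm) = 2.488
fm = (2.488 − 1) / (2.6 − 1) = 0.930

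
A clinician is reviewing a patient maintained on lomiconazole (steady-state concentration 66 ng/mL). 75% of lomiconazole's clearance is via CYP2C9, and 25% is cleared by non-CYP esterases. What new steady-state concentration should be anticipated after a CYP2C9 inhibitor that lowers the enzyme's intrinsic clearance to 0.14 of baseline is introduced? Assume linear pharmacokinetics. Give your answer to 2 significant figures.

The CYP2C9 pathway (75% of clearance) is reduced to 0.14× activity: 0.75 × 0.14 = 0.105.
Non-CYP routes (25%) are unchanged.
CL_new/CL_old = 0.105 + 0.25 = 0.355.
With dosing unchanged, steady-state concentration scales as 1/CL: 66 / 0.355 = 1.9 × 10² ng/mL.

1.9 × 10² ng/mL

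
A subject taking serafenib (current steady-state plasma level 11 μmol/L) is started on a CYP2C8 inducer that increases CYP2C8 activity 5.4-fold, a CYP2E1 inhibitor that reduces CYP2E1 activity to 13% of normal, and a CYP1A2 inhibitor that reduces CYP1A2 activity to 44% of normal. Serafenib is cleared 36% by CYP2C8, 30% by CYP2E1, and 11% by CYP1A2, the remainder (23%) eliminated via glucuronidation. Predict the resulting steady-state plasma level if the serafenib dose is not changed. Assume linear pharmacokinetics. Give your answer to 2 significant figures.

4.9 μmol/L

CYP2C8: 0.36 × 5.4 = 1.944
CYP2E1: 0.3 × 0.13 = 0.039
CYP1A2: 0.11 × 0.44 = 0.0484
Other: 0.23 (unchanged)
New clearance relative to baseline: 1.944 + 0.039 + 0.0484 + 0.23 = 2.2614.
New steady-state plasma level = 11 / 2.2614 = 4.9 μmol/L (concentration scales inversely with clearance).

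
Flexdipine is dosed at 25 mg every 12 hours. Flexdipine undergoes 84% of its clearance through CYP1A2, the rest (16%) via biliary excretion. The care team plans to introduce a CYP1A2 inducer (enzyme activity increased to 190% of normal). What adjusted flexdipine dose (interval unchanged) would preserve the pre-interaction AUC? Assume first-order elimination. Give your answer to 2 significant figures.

44 mg

The CYP1A2 pathway (84% of clearance) is boosted to 1.9× activity: 0.84 × 1.9 = 1.596.
The remaining 16% of clearance is unaffected.
Relative clearance = 1.596 + 0.16 = 1.756.
Exposure is unchanged when dose changes in proportion to clearance. New dose = 25 mg × 1.756 = 44 mg.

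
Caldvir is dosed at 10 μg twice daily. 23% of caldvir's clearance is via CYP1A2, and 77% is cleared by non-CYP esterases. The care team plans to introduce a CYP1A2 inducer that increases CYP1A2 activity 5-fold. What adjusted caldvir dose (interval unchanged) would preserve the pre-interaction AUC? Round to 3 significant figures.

The CYP1A2 pathway (23% of clearance) is boosted to 5× activity: 0.23 × 5 = 1.15.
Non-CYP routes (77%) are unchanged.
Relative clearance = 1.15 + 0.77 = 1.92.
Exposure is unchanged when dose changes in proportion to clearance. New dose = 10 μg × 1.92 = 19.2 μg.

19.2 μg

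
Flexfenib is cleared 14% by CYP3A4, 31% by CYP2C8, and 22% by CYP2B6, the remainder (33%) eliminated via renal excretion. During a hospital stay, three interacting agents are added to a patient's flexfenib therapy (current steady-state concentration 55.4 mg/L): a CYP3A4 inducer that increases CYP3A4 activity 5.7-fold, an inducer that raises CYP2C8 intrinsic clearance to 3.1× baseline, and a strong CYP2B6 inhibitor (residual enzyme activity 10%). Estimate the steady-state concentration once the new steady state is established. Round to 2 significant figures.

The CYP3A4 pathway (14% of clearance) increases to 5.7× activity: 0.14 × 5.7 = 0.798.
The CYP2C8 pathway (31% of clearance) increases to 3.1× activity: 0.31 × 3.1 = 0.961.
The CYP2B6 pathway (22% of clearance) is reduced to 0.1× activity: 0.22 × 0.1 = 0.022.
Non-CYP routes (33%) are unchanged.
CL_new/CL_old = 0.798 + 0.961 + 0.022 + 0.33 = 2.111.
Steady-state concentration ∝ 1/CL: new value = 55.4 / 2.111 = 26 mg/L.

26 mg/L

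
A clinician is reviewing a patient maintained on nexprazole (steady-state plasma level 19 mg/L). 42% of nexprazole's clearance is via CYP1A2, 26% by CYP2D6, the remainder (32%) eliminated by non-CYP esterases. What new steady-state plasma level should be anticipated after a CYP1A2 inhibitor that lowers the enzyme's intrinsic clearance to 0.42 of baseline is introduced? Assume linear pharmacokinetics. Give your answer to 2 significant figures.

CYP1A2: 0.42 × 0.42 = 0.1764
CYP2D6: 0.26 (unchanged)
Other: 0.32 (unchanged)
Relative clearance = 0.1764 + 0.26 + 0.32 = 0.7564.
Steady-state plasma level ∝ 1/CL, so new value = 19 / 0.7564 = 25 mg/L.

25 mg/L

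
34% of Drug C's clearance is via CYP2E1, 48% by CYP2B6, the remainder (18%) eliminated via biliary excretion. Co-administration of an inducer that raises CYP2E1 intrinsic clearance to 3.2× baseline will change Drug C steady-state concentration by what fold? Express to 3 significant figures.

0.572

The CYP2E1 pathway (34% of clearance) rises to 3.2× activity: 0.34 × 3.2 = 1.088.
CYP2B6 (48%) and the residual 18% are unaffected.
CL_new/CL_old = 1.088 + 0.48 + 0.18 = 1.748.
Steady-state concentration is inversely proportional to clearance, so the fold-change is 1 / 1.748 = 0.572.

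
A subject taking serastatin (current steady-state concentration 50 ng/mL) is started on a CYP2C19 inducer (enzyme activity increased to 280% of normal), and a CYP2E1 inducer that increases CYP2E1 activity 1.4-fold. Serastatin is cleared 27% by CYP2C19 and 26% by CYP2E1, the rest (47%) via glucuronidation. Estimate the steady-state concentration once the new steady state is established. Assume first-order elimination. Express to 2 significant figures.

31 ng/mL

CYP2C19: 0.27 × 2.8 = 0.756
CYP2E1: 0.26 × 1.4 = 0.364
Other: 0.47 (unchanged)
CL_new/CL_old = 0.756 + 0.364 + 0.47 = 1.59.
Steady-state concentration ∝ 1/CL: new value = 50 / 1.59 = 31 ng/mL.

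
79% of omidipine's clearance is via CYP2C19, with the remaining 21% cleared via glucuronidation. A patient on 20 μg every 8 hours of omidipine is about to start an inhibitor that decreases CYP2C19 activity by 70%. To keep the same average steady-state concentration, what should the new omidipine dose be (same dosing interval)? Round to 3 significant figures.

8.94 μg

The CYP2C19 pathway (79% of clearance) falls to 0.3× activity: 0.79 × 0.3 = 0.237.
Non-CYP routes (21%) are unchanged.
CL_new/CL_old = 0.237 + 0.21 = 0.447.
To maintain the same steady-state level, dose must scale with clearance: new dose = 20 × 0.447 = 8.94 μg.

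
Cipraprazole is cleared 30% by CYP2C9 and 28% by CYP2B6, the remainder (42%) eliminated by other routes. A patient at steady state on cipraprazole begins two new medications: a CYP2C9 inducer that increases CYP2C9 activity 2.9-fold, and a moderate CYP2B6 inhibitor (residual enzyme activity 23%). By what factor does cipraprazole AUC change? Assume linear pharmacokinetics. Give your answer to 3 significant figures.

0.738

The CYP2C9 pathway (30% of clearance) increases to 2.9× activity: 0.3 × 2.9 = 0.87.
The CYP2B6 pathway (28% of clearance) drops to 0.23× activity: 0.28 × 0.23 = 0.0644.
The remaining 42% of clearance is unaffected.
New clearance relative to baseline: 0.87 + 0.0644 + 0.42 = 1.3544.
Net AUC ratio = 1 / 1.3544 = 0.738.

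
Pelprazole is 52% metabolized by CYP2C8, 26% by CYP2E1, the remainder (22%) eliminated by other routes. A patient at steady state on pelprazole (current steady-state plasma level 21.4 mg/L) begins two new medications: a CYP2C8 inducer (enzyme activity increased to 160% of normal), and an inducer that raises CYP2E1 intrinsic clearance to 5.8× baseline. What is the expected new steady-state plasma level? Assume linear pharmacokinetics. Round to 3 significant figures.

8.36 mg/L

CYP2C8: 0.52 × 1.6 = 0.832
CYP2E1: 0.26 × 5.8 = 1.508
Other: 0.22 (unchanged)
CL_new/CL_old = 0.832 + 1.508 + 0.22 = 2.56.
New steady-state plasma level = 21.4 / 2.56 = 8.36 mg/L (concentration scales inversely with clearance).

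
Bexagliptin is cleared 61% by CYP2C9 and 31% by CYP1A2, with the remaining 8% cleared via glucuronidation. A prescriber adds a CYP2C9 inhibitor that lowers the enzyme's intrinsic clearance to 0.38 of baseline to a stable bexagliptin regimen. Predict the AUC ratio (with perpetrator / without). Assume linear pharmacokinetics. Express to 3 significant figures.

The CYP2C9 pathway (61% of clearance) falls to 0.38× activity: 0.61 × 0.38 = 0.2318.
CYP1A2 (31%) and the residual 8% are unaffected.
CL_new/CL_old = 0.2318 + 0.31 + 0.08 = 0.6218.
Since AUC ∝ 1/CL, the ratio is 1 / 0.6218 = 1.61.

1.61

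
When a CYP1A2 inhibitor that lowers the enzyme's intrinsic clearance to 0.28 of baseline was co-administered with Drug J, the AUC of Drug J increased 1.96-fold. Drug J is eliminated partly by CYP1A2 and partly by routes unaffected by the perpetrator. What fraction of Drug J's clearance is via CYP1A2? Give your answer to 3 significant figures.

0.680

Let x = fm,CYP1A2. Because AUC ∝ 1/CL, relative clearance fell to 1/1.96 = 0.5102.
Only the CYP1A2 route changed, so 0.5102 = x·0.28 + (1 − x), giving x = 0.680.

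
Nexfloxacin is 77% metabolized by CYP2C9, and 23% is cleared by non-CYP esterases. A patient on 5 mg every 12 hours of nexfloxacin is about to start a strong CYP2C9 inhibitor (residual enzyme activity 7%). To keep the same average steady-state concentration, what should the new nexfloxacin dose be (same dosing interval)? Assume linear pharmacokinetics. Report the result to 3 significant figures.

CYP2C9: 0.77 × 0.07 = 0.0539
Other: 0.23 (unchanged)
Relative clearance = 0.0539 + 0.23 = 0.2839.
Exposure is unchanged when dose changes in proportion to clearance. New dose = 5 mg × 0.2839 = 1.42 mg.

1.42 mg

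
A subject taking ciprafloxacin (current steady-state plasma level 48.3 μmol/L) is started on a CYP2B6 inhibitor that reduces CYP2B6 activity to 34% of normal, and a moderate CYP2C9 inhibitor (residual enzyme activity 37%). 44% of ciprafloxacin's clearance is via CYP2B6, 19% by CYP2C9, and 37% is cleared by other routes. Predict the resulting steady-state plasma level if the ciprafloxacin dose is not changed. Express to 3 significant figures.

81.9 μmol/L

The CYP2B6 pathway (44% of clearance) is reduced to 0.34× activity: 0.44 × 0.34 = 0.1496.
The CYP2C9 pathway (19% of clearance) falls to 0.37× activity: 0.19 × 0.37 = 0.0703.
Non-CYP routes (37%) are unchanged.
CL_new/CL_old = 0.1496 + 0.0703 + 0.37 = 0.5899.
Dividing the baseline by the relative clearance: 48.3 / 0.5899 = 81.9 μmol/L.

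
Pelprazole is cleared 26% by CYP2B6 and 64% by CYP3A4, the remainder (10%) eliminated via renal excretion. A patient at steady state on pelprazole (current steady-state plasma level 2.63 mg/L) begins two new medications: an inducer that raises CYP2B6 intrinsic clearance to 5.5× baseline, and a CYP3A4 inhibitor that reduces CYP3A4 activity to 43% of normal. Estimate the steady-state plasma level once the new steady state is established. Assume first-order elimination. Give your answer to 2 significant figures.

1.5 mg/L

The CYP2B6 pathway (26% of clearance) increases to 5.5× activity: 0.26 × 5.5 = 1.43.
The CYP3A4 pathway (64% of clearance) is reduced to 0.43× activity: 0.64 × 0.43 = 0.2752.
The remaining 10% of clearance is unaffected.
New clearance relative to baseline: 1.43 + 0.2752 + 0.1 = 1.8052.
Dividing the baseline by the relative clearance: 2.63 / 1.8052 = 1.5 mg/L.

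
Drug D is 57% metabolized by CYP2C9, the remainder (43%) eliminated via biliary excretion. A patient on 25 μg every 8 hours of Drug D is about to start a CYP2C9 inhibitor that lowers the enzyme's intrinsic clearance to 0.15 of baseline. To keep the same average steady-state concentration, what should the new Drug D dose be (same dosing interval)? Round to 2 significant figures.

CYP2C9: 0.57 × 0.15 = 0.0855
Other: 0.43 (unchanged)
New clearance relative to baseline: 0.0855 + 0.43 = 0.5155.
Css,avg = (dose rate)/CL, so holding Css fixed requires dose ∝ CL: 25 × 0.5155 = 13 μg.

13 μg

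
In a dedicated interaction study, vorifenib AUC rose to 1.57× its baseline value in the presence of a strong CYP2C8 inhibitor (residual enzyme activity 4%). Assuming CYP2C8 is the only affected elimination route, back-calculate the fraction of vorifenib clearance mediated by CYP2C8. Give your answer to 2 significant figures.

Call the CYP2C8 fraction fm. After the interaction, CL_new/CL_old = fm × 0.04 + (1 − fm).
AUC ratio = 1 / (new CL fraction), so new CL fraction = 1 / 1.57 = 0.6369.
fm × 0.04 + 1 − fm = 0.6369  ⇒  fm × (0.04 − 1) = −0.3631  ⇒  fm = 0.38.

0.38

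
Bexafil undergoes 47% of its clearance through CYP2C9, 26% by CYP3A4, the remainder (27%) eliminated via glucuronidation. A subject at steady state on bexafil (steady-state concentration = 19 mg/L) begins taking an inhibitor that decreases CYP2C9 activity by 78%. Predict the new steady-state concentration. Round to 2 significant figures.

The CYP2C9 pathway (47% of clearance) drops to 0.22× activity: 0.47 × 0.22 = 0.1034.
CYP3A4 (26%) and the residual 27% are unaffected.
Relative clearance = 0.1034 + 0.26 + 0.27 = 0.6334.
Steady-state concentration ∝ 1/CL, so new value = 19 / 0.6334 = 30 mg/L.

30 mg/L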